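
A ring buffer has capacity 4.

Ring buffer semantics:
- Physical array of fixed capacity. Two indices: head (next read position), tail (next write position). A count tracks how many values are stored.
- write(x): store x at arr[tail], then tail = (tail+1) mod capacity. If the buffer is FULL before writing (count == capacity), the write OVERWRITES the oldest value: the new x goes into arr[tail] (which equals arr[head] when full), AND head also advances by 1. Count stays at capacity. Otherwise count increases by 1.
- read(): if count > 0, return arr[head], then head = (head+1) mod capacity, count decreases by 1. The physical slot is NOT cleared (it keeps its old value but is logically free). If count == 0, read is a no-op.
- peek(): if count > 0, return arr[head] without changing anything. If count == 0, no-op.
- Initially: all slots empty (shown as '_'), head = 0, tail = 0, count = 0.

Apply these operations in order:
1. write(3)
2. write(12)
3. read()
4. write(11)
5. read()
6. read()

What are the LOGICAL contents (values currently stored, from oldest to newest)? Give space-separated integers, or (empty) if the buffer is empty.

After op 1 (write(3)): arr=[3 _ _ _] head=0 tail=1 count=1
After op 2 (write(12)): arr=[3 12 _ _] head=0 tail=2 count=2
After op 3 (read()): arr=[3 12 _ _] head=1 tail=2 count=1
After op 4 (write(11)): arr=[3 12 11 _] head=1 tail=3 count=2
After op 5 (read()): arr=[3 12 11 _] head=2 tail=3 count=1
After op 6 (read()): arr=[3 12 11 _] head=3 tail=3 count=0

Answer: (empty)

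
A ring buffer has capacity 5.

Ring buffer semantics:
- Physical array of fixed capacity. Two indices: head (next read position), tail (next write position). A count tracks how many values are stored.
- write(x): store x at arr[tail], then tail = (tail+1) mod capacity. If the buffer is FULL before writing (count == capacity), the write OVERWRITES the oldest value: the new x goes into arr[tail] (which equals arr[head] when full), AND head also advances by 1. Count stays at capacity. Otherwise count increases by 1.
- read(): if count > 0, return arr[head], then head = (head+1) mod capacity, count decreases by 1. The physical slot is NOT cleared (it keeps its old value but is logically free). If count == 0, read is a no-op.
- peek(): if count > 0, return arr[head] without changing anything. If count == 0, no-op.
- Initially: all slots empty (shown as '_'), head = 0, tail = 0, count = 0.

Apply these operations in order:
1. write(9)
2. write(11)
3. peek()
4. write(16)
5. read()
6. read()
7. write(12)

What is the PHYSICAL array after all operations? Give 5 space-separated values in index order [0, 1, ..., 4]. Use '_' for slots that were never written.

Answer: 9 11 16 12 _

Derivation:
After op 1 (write(9)): arr=[9 _ _ _ _] head=0 tail=1 count=1
After op 2 (write(11)): arr=[9 11 _ _ _] head=0 tail=2 count=2
After op 3 (peek()): arr=[9 11 _ _ _] head=0 tail=2 count=2
After op 4 (write(16)): arr=[9 11 16 _ _] head=0 tail=3 count=3
After op 5 (read()): arr=[9 11 16 _ _] head=1 tail=3 count=2
After op 6 (read()): arr=[9 11 16 _ _] head=2 tail=3 count=1
After op 7 (write(12)): arr=[9 11 16 12 _] head=2 tail=4 count=2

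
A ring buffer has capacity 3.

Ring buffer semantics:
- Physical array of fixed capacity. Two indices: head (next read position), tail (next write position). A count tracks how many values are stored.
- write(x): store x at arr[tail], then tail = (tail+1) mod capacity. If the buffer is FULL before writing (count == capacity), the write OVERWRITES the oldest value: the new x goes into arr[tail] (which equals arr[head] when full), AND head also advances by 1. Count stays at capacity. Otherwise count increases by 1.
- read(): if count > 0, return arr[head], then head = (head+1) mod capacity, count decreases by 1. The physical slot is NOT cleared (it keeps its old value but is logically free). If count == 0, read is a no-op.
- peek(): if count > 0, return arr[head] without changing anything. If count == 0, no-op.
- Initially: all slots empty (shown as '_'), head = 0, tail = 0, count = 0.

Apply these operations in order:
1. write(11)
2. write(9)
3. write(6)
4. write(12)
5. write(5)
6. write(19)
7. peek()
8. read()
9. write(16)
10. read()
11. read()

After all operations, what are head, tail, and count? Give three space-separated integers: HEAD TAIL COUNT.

Answer: 0 1 1

Derivation:
After op 1 (write(11)): arr=[11 _ _] head=0 tail=1 count=1
After op 2 (write(9)): arr=[11 9 _] head=0 tail=2 count=2
After op 3 (write(6)): arr=[11 9 6] head=0 tail=0 count=3
After op 4 (write(12)): arr=[12 9 6] head=1 tail=1 count=3
After op 5 (write(5)): arr=[12 5 6] head=2 tail=2 count=3
After op 6 (write(19)): arr=[12 5 19] head=0 tail=0 count=3
After op 7 (peek()): arr=[12 5 19] head=0 tail=0 count=3
After op 8 (read()): arr=[12 5 19] head=1 tail=0 count=2
After op 9 (write(16)): arr=[16 5 19] head=1 tail=1 count=3
After op 10 (read()): arr=[16 5 19] head=2 tail=1 count=2
After op 11 (read()): arr=[16 5 19] head=0 tail=1 count=1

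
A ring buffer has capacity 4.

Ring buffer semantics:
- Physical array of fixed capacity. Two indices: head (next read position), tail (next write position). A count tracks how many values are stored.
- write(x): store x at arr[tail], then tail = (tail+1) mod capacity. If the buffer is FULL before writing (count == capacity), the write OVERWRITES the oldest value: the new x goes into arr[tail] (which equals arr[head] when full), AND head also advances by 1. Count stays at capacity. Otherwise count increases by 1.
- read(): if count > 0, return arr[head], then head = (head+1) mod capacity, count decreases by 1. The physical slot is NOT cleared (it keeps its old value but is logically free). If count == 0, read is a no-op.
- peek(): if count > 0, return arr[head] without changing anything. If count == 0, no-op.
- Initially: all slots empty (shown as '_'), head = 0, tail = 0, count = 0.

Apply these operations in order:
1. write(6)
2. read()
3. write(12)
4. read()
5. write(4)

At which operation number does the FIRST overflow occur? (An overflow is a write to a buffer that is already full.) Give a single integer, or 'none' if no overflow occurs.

Answer: none

Derivation:
After op 1 (write(6)): arr=[6 _ _ _] head=0 tail=1 count=1
After op 2 (read()): arr=[6 _ _ _] head=1 tail=1 count=0
After op 3 (write(12)): arr=[6 12 _ _] head=1 tail=2 count=1
After op 4 (read()): arr=[6 12 _ _] head=2 tail=2 count=0
After op 5 (write(4)): arr=[6 12 4 _] head=2 tail=3 count=1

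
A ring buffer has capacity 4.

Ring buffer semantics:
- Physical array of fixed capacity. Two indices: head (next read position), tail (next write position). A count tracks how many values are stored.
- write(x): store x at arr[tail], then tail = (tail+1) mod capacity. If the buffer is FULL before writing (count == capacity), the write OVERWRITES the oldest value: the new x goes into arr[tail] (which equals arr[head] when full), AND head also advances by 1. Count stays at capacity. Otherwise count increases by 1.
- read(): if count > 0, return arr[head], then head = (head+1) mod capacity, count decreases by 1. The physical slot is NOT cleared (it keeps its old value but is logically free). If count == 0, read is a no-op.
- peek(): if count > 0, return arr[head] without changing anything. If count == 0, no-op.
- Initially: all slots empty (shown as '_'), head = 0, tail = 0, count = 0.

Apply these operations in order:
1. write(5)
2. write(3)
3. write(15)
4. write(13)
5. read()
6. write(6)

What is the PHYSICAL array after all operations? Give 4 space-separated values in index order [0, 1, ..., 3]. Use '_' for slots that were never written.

After op 1 (write(5)): arr=[5 _ _ _] head=0 tail=1 count=1
After op 2 (write(3)): arr=[5 3 _ _] head=0 tail=2 count=2
After op 3 (write(15)): arr=[5 3 15 _] head=0 tail=3 count=3
After op 4 (write(13)): arr=[5 3 15 13] head=0 tail=0 count=4
After op 5 (read()): arr=[5 3 15 13] head=1 tail=0 count=3
After op 6 (write(6)): arr=[6 3 15 13] head=1 tail=1 count=4

Answer: 6 3 15 13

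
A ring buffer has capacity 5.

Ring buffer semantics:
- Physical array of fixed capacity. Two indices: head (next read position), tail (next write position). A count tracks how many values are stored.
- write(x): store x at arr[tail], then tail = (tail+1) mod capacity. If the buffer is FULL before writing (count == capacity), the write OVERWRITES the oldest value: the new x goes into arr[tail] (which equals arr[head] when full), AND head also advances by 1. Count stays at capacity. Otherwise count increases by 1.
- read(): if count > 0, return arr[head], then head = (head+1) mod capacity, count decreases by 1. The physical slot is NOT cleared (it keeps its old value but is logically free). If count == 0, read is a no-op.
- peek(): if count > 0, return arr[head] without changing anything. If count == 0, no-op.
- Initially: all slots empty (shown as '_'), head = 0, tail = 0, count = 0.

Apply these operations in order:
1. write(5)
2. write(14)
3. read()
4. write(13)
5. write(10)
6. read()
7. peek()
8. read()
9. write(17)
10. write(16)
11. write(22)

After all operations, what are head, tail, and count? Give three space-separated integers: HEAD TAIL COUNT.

Answer: 3 2 4

Derivation:
After op 1 (write(5)): arr=[5 _ _ _ _] head=0 tail=1 count=1
After op 2 (write(14)): arr=[5 14 _ _ _] head=0 tail=2 count=2
After op 3 (read()): arr=[5 14 _ _ _] head=1 tail=2 count=1
After op 4 (write(13)): arr=[5 14 13 _ _] head=1 tail=3 count=2
After op 5 (write(10)): arr=[5 14 13 10 _] head=1 tail=4 count=3
After op 6 (read()): arr=[5 14 13 10 _] head=2 tail=4 count=2
After op 7 (peek()): arr=[5 14 13 10 _] head=2 tail=4 count=2
After op 8 (read()): arr=[5 14 13 10 _] head=3 tail=4 count=1
After op 9 (write(17)): arr=[5 14 13 10 17] head=3 tail=0 count=2
After op 10 (write(16)): arr=[16 14 13 10 17] head=3 tail=1 count=3
After op 11 (write(22)): arr=[16 22 13 10 17] head=3 tail=2 count=4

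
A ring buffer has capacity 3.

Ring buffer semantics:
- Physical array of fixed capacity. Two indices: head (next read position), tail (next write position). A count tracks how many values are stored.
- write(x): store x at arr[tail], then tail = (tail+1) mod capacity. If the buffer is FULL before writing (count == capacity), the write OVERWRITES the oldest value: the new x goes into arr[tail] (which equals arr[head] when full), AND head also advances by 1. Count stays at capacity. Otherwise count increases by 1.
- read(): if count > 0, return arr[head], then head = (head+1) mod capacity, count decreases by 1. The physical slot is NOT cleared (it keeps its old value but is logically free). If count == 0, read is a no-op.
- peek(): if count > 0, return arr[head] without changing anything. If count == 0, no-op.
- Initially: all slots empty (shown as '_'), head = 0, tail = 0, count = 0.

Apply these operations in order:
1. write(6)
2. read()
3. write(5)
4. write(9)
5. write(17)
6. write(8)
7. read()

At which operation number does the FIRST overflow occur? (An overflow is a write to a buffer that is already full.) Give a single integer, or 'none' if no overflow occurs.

Answer: 6

Derivation:
After op 1 (write(6)): arr=[6 _ _] head=0 tail=1 count=1
After op 2 (read()): arr=[6 _ _] head=1 tail=1 count=0
After op 3 (write(5)): arr=[6 5 _] head=1 tail=2 count=1
After op 4 (write(9)): arr=[6 5 9] head=1 tail=0 count=2
After op 5 (write(17)): arr=[17 5 9] head=1 tail=1 count=3
After op 6 (write(8)): arr=[17 8 9] head=2 tail=2 count=3
After op 7 (read()): arr=[17 8 9] head=0 tail=2 count=2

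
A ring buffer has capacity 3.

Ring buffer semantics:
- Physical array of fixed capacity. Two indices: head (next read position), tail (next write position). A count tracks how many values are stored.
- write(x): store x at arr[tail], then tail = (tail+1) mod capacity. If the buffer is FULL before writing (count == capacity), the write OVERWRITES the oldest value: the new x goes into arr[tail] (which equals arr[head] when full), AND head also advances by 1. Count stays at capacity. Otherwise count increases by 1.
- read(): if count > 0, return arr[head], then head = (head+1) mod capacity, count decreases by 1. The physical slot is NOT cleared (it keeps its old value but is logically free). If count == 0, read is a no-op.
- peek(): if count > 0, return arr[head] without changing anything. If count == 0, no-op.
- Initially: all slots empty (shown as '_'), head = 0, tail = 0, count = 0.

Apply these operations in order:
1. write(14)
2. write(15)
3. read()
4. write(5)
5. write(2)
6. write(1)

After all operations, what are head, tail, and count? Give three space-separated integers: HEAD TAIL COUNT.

After op 1 (write(14)): arr=[14 _ _] head=0 tail=1 count=1
After op 2 (write(15)): arr=[14 15 _] head=0 tail=2 count=2
After op 3 (read()): arr=[14 15 _] head=1 tail=2 count=1
After op 4 (write(5)): arr=[14 15 5] head=1 tail=0 count=2
After op 5 (write(2)): arr=[2 15 5] head=1 tail=1 count=3
After op 6 (write(1)): arr=[2 1 5] head=2 tail=2 count=3

Answer: 2 2 3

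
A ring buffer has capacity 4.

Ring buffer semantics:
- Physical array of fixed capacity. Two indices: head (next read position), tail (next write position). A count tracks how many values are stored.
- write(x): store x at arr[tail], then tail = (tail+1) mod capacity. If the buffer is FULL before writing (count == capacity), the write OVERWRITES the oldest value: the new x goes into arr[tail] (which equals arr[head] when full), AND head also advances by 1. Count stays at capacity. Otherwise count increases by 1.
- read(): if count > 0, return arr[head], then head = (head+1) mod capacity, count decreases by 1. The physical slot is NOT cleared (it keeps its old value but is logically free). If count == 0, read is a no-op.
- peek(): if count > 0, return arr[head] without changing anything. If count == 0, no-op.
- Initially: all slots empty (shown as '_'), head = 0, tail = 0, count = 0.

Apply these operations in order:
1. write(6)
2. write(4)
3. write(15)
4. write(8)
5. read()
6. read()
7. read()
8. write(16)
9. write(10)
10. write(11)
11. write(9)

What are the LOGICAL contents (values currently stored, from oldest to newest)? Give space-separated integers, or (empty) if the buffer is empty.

Answer: 16 10 11 9

Derivation:
After op 1 (write(6)): arr=[6 _ _ _] head=0 tail=1 count=1
After op 2 (write(4)): arr=[6 4 _ _] head=0 tail=2 count=2
After op 3 (write(15)): arr=[6 4 15 _] head=0 tail=3 count=3
After op 4 (write(8)): arr=[6 4 15 8] head=0 tail=0 count=4
After op 5 (read()): arr=[6 4 15 8] head=1 tail=0 count=3
After op 6 (read()): arr=[6 4 15 8] head=2 tail=0 count=2
After op 7 (read()): arr=[6 4 15 8] head=3 tail=0 count=1
After op 8 (write(16)): arr=[16 4 15 8] head=3 tail=1 count=2
After op 9 (write(10)): arr=[16 10 15 8] head=3 tail=2 count=3
After op 10 (write(11)): arr=[16 10 11 8] head=3 tail=3 count=4
After op 11 (write(9)): arr=[16 10 11 9] head=0 tail=0 count=4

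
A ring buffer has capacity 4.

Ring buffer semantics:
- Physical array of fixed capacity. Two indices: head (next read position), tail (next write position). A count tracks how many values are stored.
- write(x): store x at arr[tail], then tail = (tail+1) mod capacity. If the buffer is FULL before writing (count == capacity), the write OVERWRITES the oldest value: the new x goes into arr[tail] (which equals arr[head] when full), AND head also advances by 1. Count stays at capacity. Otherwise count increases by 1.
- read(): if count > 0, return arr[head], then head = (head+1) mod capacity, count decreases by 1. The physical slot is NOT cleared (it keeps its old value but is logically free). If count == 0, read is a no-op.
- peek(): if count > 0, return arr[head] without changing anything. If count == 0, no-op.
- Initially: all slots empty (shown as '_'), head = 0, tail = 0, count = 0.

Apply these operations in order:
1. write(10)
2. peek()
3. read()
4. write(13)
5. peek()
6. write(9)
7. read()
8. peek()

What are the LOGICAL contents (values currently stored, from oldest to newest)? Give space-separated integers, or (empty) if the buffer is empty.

Answer: 9

Derivation:
After op 1 (write(10)): arr=[10 _ _ _] head=0 tail=1 count=1
After op 2 (peek()): arr=[10 _ _ _] head=0 tail=1 count=1
After op 3 (read()): arr=[10 _ _ _] head=1 tail=1 count=0
After op 4 (write(13)): arr=[10 13 _ _] head=1 tail=2 count=1
After op 5 (peek()): arr=[10 13 _ _] head=1 tail=2 count=1
After op 6 (write(9)): arr=[10 13 9 _] head=1 tail=3 count=2
After op 7 (read()): arr=[10 13 9 _] head=2 tail=3 count=1
After op 8 (peek()): arr=[10 13 9 _] head=2 tail=3 count=1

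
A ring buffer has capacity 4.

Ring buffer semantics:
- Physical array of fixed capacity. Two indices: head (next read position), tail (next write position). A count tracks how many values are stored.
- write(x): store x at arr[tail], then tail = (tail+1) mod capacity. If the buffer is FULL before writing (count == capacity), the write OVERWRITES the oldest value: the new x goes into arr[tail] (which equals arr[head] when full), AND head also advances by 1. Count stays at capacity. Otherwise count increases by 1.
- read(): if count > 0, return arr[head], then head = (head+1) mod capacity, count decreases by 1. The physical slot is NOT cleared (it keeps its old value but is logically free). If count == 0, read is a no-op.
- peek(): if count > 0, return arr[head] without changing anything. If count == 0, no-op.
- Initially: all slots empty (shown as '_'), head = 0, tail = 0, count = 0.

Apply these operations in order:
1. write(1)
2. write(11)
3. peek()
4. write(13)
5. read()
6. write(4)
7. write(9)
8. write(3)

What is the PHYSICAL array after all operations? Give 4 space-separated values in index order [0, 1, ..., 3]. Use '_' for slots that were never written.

Answer: 9 3 13 4

Derivation:
After op 1 (write(1)): arr=[1 _ _ _] head=0 tail=1 count=1
After op 2 (write(11)): arr=[1 11 _ _] head=0 tail=2 count=2
After op 3 (peek()): arr=[1 11 _ _] head=0 tail=2 count=2
After op 4 (write(13)): arr=[1 11 13 _] head=0 tail=3 count=3
After op 5 (read()): arr=[1 11 13 _] head=1 tail=3 count=2
After op 6 (write(4)): arr=[1 11 13 4] head=1 tail=0 count=3
After op 7 (write(9)): arr=[9 11 13 4] head=1 tail=1 count=4
After op 8 (write(3)): arr=[9 3 13 4] head=2 tail=2 count=4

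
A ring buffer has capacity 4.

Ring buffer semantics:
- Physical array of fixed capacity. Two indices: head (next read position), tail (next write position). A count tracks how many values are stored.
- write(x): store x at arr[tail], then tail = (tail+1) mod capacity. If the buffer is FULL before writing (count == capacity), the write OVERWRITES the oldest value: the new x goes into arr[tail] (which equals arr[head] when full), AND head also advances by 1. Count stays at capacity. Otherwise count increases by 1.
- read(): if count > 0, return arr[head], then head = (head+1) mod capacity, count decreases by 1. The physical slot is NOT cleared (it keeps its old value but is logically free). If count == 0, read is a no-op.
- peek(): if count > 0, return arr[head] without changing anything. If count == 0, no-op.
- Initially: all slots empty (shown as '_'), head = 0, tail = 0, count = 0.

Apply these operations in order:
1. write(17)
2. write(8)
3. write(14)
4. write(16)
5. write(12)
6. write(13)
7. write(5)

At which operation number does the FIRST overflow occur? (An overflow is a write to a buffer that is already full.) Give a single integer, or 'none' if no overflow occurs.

Answer: 5

Derivation:
After op 1 (write(17)): arr=[17 _ _ _] head=0 tail=1 count=1
After op 2 (write(8)): arr=[17 8 _ _] head=0 tail=2 count=2
After op 3 (write(14)): arr=[17 8 14 _] head=0 tail=3 count=3
After op 4 (write(16)): arr=[17 8 14 16] head=0 tail=0 count=4
After op 5 (write(12)): arr=[12 8 14 16] head=1 tail=1 count=4
After op 6 (write(13)): arr=[12 13 14 16] head=2 tail=2 count=4
After op 7 (write(5)): arr=[12 13 5 16] head=3 tail=3 count=4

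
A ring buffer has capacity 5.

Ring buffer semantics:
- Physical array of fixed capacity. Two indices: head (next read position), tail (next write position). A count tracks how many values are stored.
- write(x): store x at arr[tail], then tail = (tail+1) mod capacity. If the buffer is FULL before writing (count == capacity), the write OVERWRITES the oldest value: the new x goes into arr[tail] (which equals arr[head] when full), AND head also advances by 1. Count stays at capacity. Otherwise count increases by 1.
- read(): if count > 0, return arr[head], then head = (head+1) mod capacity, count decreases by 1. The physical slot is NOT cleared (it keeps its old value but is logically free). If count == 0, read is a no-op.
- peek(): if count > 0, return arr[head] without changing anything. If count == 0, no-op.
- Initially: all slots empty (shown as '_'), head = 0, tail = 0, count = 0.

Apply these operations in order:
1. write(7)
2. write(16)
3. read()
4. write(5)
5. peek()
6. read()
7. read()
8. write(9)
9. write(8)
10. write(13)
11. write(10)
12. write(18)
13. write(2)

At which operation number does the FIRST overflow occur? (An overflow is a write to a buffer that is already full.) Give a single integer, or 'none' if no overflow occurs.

After op 1 (write(7)): arr=[7 _ _ _ _] head=0 tail=1 count=1
After op 2 (write(16)): arr=[7 16 _ _ _] head=0 tail=2 count=2
After op 3 (read()): arr=[7 16 _ _ _] head=1 tail=2 count=1
After op 4 (write(5)): arr=[7 16 5 _ _] head=1 tail=3 count=2
After op 5 (peek()): arr=[7 16 5 _ _] head=1 tail=3 count=2
After op 6 (read()): arr=[7 16 5 _ _] head=2 tail=3 count=1
After op 7 (read()): arr=[7 16 5 _ _] head=3 tail=3 count=0
After op 8 (write(9)): arr=[7 16 5 9 _] head=3 tail=4 count=1
After op 9 (write(8)): arr=[7 16 5 9 8] head=3 tail=0 count=2
After op 10 (write(13)): arr=[13 16 5 9 8] head=3 tail=1 count=3
After op 11 (write(10)): arr=[13 10 5 9 8] head=3 tail=2 count=4
After op 12 (write(18)): arr=[13 10 18 9 8] head=3 tail=3 count=5
After op 13 (write(2)): arr=[13 10 18 2 8] head=4 tail=4 count=5

Answer: 13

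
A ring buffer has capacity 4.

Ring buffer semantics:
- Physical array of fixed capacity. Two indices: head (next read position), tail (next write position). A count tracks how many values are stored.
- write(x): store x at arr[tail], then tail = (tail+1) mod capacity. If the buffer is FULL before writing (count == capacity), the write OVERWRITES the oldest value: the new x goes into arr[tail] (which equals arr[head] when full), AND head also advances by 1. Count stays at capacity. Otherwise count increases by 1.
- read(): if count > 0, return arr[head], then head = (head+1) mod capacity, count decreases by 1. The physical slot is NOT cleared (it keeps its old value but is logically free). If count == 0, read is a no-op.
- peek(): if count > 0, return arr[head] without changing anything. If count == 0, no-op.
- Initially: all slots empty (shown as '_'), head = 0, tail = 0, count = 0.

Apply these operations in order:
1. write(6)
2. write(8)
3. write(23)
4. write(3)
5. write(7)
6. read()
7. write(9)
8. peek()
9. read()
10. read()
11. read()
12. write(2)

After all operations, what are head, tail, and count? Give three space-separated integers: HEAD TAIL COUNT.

After op 1 (write(6)): arr=[6 _ _ _] head=0 tail=1 count=1
After op 2 (write(8)): arr=[6 8 _ _] head=0 tail=2 count=2
After op 3 (write(23)): arr=[6 8 23 _] head=0 tail=3 count=3
After op 4 (write(3)): arr=[6 8 23 3] head=0 tail=0 count=4
After op 5 (write(7)): arr=[7 8 23 3] head=1 tail=1 count=4
After op 6 (read()): arr=[7 8 23 3] head=2 tail=1 count=3
After op 7 (write(9)): arr=[7 9 23 3] head=2 tail=2 count=4
After op 8 (peek()): arr=[7 9 23 3] head=2 tail=2 count=4
After op 9 (read()): arr=[7 9 23 3] head=3 tail=2 count=3
After op 10 (read()): arr=[7 9 23 3] head=0 tail=2 count=2
After op 11 (read()): arr=[7 9 23 3] head=1 tail=2 count=1
After op 12 (write(2)): arr=[7 9 2 3] head=1 tail=3 count=2

Answer: 1 3 2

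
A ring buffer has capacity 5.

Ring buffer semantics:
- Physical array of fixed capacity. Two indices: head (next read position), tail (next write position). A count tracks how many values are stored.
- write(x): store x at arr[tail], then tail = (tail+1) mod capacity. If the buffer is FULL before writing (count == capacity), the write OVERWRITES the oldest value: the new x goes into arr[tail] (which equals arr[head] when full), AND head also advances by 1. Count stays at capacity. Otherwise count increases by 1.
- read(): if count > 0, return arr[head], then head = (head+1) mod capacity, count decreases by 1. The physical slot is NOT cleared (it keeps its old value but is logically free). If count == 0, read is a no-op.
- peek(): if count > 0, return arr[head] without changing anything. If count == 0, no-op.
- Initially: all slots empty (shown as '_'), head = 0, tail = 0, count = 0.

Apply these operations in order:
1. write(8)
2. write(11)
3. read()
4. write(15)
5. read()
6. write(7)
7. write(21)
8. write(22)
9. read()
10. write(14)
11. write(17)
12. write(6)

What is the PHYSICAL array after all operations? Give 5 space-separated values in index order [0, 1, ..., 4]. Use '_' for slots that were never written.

Answer: 22 14 17 6 21

Derivation:
After op 1 (write(8)): arr=[8 _ _ _ _] head=0 tail=1 count=1
After op 2 (write(11)): arr=[8 11 _ _ _] head=0 tail=2 count=2
After op 3 (read()): arr=[8 11 _ _ _] head=1 tail=2 count=1
After op 4 (write(15)): arr=[8 11 15 _ _] head=1 tail=3 count=2
After op 5 (read()): arr=[8 11 15 _ _] head=2 tail=3 count=1
After op 6 (write(7)): arr=[8 11 15 7 _] head=2 tail=4 count=2
After op 7 (write(21)): arr=[8 11 15 7 21] head=2 tail=0 count=3
After op 8 (write(22)): arr=[22 11 15 7 21] head=2 tail=1 count=4
After op 9 (read()): arr=[22 11 15 7 21] head=3 tail=1 count=3
After op 10 (write(14)): arr=[22 14 15 7 21] head=3 tail=2 count=4
After op 11 (write(17)): arr=[22 14 17 7 21] head=3 tail=3 count=5
After op 12 (write(6)): arr=[22 14 17 6 21] head=4 tail=4 count=5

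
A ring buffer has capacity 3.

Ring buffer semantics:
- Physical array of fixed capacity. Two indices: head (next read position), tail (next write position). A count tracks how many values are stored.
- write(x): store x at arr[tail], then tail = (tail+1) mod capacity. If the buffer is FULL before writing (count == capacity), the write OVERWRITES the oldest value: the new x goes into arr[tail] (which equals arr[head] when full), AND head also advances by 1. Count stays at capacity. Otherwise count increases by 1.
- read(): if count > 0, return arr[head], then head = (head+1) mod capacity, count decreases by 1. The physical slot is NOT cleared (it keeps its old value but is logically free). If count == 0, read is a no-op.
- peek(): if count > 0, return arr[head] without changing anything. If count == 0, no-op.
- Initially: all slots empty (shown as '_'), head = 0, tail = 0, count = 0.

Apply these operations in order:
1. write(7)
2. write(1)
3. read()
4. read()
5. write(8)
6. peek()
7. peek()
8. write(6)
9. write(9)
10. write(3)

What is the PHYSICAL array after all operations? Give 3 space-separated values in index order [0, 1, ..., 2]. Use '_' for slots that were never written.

Answer: 6 9 3

Derivation:
After op 1 (write(7)): arr=[7 _ _] head=0 tail=1 count=1
After op 2 (write(1)): arr=[7 1 _] head=0 tail=2 count=2
After op 3 (read()): arr=[7 1 _] head=1 tail=2 count=1
After op 4 (read()): arr=[7 1 _] head=2 tail=2 count=0
After op 5 (write(8)): arr=[7 1 8] head=2 tail=0 count=1
After op 6 (peek()): arr=[7 1 8] head=2 tail=0 count=1
After op 7 (peek()): arr=[7 1 8] head=2 tail=0 count=1
After op 8 (write(6)): arr=[6 1 8] head=2 tail=1 count=2
After op 9 (write(9)): arr=[6 9 8] head=2 tail=2 count=3
After op 10 (write(3)): arr=[6 9 3] head=0 tail=0 count=3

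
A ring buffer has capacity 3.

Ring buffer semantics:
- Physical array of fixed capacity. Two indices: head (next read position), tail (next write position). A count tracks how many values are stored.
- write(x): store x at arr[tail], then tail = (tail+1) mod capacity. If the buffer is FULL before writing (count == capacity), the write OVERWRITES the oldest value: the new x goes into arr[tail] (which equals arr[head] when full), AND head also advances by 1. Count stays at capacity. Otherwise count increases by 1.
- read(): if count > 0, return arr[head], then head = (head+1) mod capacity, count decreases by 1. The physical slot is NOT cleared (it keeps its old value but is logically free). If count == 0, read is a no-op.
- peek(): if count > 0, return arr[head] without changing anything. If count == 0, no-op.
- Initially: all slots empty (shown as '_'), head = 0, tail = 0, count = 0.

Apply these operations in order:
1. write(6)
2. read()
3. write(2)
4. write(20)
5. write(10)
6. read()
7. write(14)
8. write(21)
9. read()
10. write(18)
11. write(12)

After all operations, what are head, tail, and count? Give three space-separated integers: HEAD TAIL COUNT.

Answer: 2 2 3

Derivation:
After op 1 (write(6)): arr=[6 _ _] head=0 tail=1 count=1
After op 2 (read()): arr=[6 _ _] head=1 tail=1 count=0
After op 3 (write(2)): arr=[6 2 _] head=1 tail=2 count=1
After op 4 (write(20)): arr=[6 2 20] head=1 tail=0 count=2
After op 5 (write(10)): arr=[10 2 20] head=1 tail=1 count=3
After op 6 (read()): arr=[10 2 20] head=2 tail=1 count=2
After op 7 (write(14)): arr=[10 14 20] head=2 tail=2 count=3
After op 8 (write(21)): arr=[10 14 21] head=0 tail=0 count=3
After op 9 (read()): arr=[10 14 21] head=1 tail=0 count=2
After op 10 (write(18)): arr=[18 14 21] head=1 tail=1 count=3
After op 11 (write(12)): arr=[18 12 21] head=2 tail=2 count=3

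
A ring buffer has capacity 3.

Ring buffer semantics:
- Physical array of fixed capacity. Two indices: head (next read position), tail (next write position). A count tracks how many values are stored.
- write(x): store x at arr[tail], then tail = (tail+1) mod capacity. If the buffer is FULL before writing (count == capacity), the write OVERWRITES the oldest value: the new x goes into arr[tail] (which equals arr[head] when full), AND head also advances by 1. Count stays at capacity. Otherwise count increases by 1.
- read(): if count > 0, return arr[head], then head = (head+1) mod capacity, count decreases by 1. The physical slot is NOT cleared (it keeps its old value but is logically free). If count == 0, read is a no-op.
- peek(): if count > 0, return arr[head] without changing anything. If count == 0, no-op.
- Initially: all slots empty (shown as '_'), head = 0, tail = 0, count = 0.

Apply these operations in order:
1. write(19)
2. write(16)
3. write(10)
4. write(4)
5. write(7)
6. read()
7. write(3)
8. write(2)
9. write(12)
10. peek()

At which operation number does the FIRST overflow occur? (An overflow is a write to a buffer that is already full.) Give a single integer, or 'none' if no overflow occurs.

Answer: 4

Derivation:
After op 1 (write(19)): arr=[19 _ _] head=0 tail=1 count=1
After op 2 (write(16)): arr=[19 16 _] head=0 tail=2 count=2
After op 3 (write(10)): arr=[19 16 10] head=0 tail=0 count=3
After op 4 (write(4)): arr=[4 16 10] head=1 tail=1 count=3
After op 5 (write(7)): arr=[4 7 10] head=2 tail=2 count=3
After op 6 (read()): arr=[4 7 10] head=0 tail=2 count=2
After op 7 (write(3)): arr=[4 7 3] head=0 tail=0 count=3
After op 8 (write(2)): arr=[2 7 3] head=1 tail=1 count=3
After op 9 (write(12)): arr=[2 12 3] head=2 tail=2 count=3
After op 10 (peek()): arr=[2 12 3] head=2 tail=2 count=3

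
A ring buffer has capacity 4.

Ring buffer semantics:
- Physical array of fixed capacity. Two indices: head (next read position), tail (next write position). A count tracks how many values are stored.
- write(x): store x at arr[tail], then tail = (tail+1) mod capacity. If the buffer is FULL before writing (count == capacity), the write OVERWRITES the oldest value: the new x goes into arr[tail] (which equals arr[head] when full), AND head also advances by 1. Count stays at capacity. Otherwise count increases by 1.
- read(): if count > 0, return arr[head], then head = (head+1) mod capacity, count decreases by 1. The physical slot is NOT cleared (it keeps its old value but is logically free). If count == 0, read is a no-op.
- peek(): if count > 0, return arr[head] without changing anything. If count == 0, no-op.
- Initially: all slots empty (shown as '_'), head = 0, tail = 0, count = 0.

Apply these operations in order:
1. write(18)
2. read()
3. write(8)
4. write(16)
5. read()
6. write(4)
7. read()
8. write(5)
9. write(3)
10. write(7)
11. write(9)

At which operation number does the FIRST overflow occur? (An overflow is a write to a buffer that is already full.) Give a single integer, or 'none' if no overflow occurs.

After op 1 (write(18)): arr=[18 _ _ _] head=0 tail=1 count=1
After op 2 (read()): arr=[18 _ _ _] head=1 tail=1 count=0
After op 3 (write(8)): arr=[18 8 _ _] head=1 tail=2 count=1
After op 4 (write(16)): arr=[18 8 16 _] head=1 tail=3 count=2
After op 5 (read()): arr=[18 8 16 _] head=2 tail=3 count=1
After op 6 (write(4)): arr=[18 8 16 4] head=2 tail=0 count=2
After op 7 (read()): arr=[18 8 16 4] head=3 tail=0 count=1
After op 8 (write(5)): arr=[5 8 16 4] head=3 tail=1 count=2
After op 9 (write(3)): arr=[5 3 16 4] head=3 tail=2 count=3
After op 10 (write(7)): arr=[5 3 7 4] head=3 tail=3 count=4
After op 11 (write(9)): arr=[5 3 7 9] head=0 tail=0 count=4

Answer: 11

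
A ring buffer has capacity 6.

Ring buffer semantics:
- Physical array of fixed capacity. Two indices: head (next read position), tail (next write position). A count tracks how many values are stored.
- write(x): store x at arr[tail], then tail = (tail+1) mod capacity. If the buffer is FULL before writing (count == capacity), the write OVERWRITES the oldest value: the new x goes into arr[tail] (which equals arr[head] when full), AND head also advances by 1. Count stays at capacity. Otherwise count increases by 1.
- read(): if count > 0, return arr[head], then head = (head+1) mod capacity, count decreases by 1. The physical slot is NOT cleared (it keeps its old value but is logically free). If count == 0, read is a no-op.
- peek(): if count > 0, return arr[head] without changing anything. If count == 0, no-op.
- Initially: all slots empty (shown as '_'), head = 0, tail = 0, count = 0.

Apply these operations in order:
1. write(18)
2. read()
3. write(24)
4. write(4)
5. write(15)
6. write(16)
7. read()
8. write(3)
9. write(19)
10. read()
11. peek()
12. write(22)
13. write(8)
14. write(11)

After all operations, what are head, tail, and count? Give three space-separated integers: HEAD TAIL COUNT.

Answer: 4 4 6

Derivation:
After op 1 (write(18)): arr=[18 _ _ _ _ _] head=0 tail=1 count=1
After op 2 (read()): arr=[18 _ _ _ _ _] head=1 tail=1 count=0
After op 3 (write(24)): arr=[18 24 _ _ _ _] head=1 tail=2 count=1
After op 4 (write(4)): arr=[18 24 4 _ _ _] head=1 tail=3 count=2
After op 5 (write(15)): arr=[18 24 4 15 _ _] head=1 tail=4 count=3
After op 6 (write(16)): arr=[18 24 4 15 16 _] head=1 tail=5 count=4
After op 7 (read()): arr=[18 24 4 15 16 _] head=2 tail=5 count=3
After op 8 (write(3)): arr=[18 24 4 15 16 3] head=2 tail=0 count=4
After op 9 (write(19)): arr=[19 24 4 15 16 3] head=2 tail=1 count=5
After op 10 (read()): arr=[19 24 4 15 16 3] head=3 tail=1 count=4
After op 11 (peek()): arr=[19 24 4 15 16 3] head=3 tail=1 count=4
After op 12 (write(22)): arr=[19 22 4 15 16 3] head=3 tail=2 count=5
After op 13 (write(8)): arr=[19 22 8 15 16 3] head=3 tail=3 count=6
After op 14 (write(11)): arr=[19 22 8 11 16 3] head=4 tail=4 count=6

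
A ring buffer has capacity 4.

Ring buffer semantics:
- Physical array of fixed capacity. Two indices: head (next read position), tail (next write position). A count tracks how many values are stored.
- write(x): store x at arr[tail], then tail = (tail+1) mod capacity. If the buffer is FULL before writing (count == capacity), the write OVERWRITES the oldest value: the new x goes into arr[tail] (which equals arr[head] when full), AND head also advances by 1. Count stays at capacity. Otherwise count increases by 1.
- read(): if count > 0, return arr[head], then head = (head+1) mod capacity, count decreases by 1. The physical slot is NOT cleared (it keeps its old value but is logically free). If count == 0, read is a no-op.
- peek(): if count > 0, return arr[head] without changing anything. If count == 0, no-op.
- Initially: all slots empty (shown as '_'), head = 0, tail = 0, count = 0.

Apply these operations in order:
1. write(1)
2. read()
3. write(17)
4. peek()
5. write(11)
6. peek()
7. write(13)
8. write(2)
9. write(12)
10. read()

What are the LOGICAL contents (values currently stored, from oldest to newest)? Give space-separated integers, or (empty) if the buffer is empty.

After op 1 (write(1)): arr=[1 _ _ _] head=0 tail=1 count=1
After op 2 (read()): arr=[1 _ _ _] head=1 tail=1 count=0
After op 3 (write(17)): arr=[1 17 _ _] head=1 tail=2 count=1
After op 4 (peek()): arr=[1 17 _ _] head=1 tail=2 count=1
After op 5 (write(11)): arr=[1 17 11 _] head=1 tail=3 count=2
After op 6 (peek()): arr=[1 17 11 _] head=1 tail=3 count=2
After op 7 (write(13)): arr=[1 17 11 13] head=1 tail=0 count=3
After op 8 (write(2)): arr=[2 17 11 13] head=1 tail=1 count=4
After op 9 (write(12)): arr=[2 12 11 13] head=2 tail=2 count=4
After op 10 (read()): arr=[2 12 11 13] head=3 tail=2 count=3

Answer: 13 2 12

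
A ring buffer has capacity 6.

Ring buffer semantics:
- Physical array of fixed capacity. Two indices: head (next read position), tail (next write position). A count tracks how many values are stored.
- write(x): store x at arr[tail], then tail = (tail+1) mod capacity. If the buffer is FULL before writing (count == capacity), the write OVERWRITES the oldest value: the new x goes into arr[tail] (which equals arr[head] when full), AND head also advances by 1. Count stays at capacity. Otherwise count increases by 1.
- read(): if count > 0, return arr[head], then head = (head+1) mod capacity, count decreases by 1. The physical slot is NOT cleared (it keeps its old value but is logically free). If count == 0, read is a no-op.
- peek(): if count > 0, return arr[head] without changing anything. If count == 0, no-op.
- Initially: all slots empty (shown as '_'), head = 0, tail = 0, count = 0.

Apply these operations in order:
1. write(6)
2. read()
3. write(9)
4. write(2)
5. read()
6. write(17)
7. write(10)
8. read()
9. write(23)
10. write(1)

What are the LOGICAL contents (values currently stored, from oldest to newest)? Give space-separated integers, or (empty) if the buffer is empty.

Answer: 17 10 23 1

Derivation:
After op 1 (write(6)): arr=[6 _ _ _ _ _] head=0 tail=1 count=1
After op 2 (read()): arr=[6 _ _ _ _ _] head=1 tail=1 count=0
After op 3 (write(9)): arr=[6 9 _ _ _ _] head=1 tail=2 count=1
After op 4 (write(2)): arr=[6 9 2 _ _ _] head=1 tail=3 count=2
After op 5 (read()): arr=[6 9 2 _ _ _] head=2 tail=3 count=1
After op 6 (write(17)): arr=[6 9 2 17 _ _] head=2 tail=4 count=2
After op 7 (write(10)): arr=[6 9 2 17 10 _] head=2 tail=5 count=3
After op 8 (read()): arr=[6 9 2 17 10 _] head=3 tail=5 count=2
After op 9 (write(23)): arr=[6 9 2 17 10 23] head=3 tail=0 count=3
After op 10 (write(1)): arr=[1 9 2 17 10 23] head=3 tail=1 count=4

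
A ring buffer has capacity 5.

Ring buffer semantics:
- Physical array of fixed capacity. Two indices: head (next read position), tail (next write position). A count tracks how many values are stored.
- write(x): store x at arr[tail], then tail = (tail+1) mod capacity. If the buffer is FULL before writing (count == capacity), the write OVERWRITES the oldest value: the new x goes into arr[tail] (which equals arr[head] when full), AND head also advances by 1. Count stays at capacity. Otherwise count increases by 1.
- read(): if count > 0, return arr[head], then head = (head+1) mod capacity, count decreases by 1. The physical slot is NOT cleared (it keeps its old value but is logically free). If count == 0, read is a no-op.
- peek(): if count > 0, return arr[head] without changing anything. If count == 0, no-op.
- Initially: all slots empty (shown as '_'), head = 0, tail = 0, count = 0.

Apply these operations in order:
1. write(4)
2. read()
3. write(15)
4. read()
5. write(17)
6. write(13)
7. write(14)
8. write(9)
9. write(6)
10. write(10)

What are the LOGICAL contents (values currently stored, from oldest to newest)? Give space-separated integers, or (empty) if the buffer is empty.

After op 1 (write(4)): arr=[4 _ _ _ _] head=0 tail=1 count=1
After op 2 (read()): arr=[4 _ _ _ _] head=1 tail=1 count=0
After op 3 (write(15)): arr=[4 15 _ _ _] head=1 tail=2 count=1
After op 4 (read()): arr=[4 15 _ _ _] head=2 tail=2 count=0
After op 5 (write(17)): arr=[4 15 17 _ _] head=2 tail=3 count=1
After op 6 (write(13)): arr=[4 15 17 13 _] head=2 tail=4 count=2
After op 7 (write(14)): arr=[4 15 17 13 14] head=2 tail=0 count=3
After op 8 (write(9)): arr=[9 15 17 13 14] head=2 tail=1 count=4
After op 9 (write(6)): arr=[9 6 17 13 14] head=2 tail=2 count=5
After op 10 (write(10)): arr=[9 6 10 13 14] head=3 tail=3 count=5

Answer: 13 14 9 6 10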